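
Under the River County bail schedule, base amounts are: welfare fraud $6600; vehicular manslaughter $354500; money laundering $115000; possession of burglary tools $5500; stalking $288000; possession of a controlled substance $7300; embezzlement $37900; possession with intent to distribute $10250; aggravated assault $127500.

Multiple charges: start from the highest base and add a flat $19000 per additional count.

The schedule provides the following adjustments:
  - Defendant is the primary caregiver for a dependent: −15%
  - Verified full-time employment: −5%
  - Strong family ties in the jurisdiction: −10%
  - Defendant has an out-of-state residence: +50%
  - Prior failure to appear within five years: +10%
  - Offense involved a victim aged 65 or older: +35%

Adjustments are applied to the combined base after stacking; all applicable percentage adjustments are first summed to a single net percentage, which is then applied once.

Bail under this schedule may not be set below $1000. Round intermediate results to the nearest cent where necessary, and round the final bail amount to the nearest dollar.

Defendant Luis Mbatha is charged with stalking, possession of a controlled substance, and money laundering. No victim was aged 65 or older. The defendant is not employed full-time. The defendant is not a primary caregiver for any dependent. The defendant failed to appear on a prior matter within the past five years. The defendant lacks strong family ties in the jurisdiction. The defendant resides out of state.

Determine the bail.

$521600

Base amounts from the schedule: stalking $288000; possession of a controlled substance $7300; money laundering $115000.
Stacking rule: highest base plus $19000 per additional charge. Highest is stalking at $288000; 2 additional charges → +$38000. Combined base = $326000.
Net percentage adjustment: +50% +10% = +60%. $326000 × 1.6 = $521600.
$521600 is at or above the $1000 minimum.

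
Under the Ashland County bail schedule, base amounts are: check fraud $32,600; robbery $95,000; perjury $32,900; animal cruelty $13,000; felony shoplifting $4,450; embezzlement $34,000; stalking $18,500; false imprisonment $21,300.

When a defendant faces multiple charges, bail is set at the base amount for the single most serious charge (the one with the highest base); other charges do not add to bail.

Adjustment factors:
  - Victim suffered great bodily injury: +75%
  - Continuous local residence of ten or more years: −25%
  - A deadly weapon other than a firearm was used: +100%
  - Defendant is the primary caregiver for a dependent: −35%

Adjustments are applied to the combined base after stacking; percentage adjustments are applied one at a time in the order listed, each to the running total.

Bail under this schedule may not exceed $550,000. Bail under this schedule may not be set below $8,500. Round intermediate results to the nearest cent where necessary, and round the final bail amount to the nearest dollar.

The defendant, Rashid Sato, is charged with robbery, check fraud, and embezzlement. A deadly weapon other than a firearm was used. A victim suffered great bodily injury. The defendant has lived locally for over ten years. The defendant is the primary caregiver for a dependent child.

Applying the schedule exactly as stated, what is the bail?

Base amounts from the schedule: robbery $95,000; check fraud $32,600; embezzlement $34,000.
Stacking rule: use the highest base only. Highest is robbery at $95,000. Combined base = $95,000.
Victim suffered great bodily injury (+75%): $95,000 × 1.75 = $166,250.
Continuous local residence of ten or more years (−25%): $166,250 × 0.75 = $124,687.50.
A deadly weapon other than a firearm was used (+100%): $124,687.50 × 2 = $249,375.
Defendant is the primary caregiver for a dependent (−35%): $249,375 × 0.65 = $162,093.75.
$162,093.75 is within the $550,000 maximum.
$162,093.75 is at or above the $8,500 minimum.
Rounded to the nearest dollar: $162,094.

$162,094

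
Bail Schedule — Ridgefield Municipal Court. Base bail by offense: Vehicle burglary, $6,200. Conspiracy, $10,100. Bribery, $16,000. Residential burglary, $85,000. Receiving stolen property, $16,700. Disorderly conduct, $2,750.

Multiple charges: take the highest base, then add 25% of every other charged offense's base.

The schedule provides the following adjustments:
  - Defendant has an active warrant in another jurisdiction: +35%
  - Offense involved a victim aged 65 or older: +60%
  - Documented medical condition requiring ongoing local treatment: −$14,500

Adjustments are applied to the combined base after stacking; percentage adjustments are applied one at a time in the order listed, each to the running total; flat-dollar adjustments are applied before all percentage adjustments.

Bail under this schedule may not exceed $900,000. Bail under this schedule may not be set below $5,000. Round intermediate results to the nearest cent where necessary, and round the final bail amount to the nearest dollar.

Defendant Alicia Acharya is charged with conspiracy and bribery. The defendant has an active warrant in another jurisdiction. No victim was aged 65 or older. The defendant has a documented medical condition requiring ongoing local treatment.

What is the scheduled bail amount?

$5,434

Base amounts from the schedule: conspiracy $10,100; bribery $16,000.
Stacking rule: highest base plus 25% of each additional charge. Highest is bribery at $16,000. Additional: $10,100 × 25% = $2,525. Combined base = $16,000 + $2,525 = $18,525.
Documented medical condition requiring ongoing local treatment (−$14,500 flat): $18,525 − $14,500 = $4,025.
Defendant has an active warrant in another jurisdiction (+35%): $4,025 × 1.35 = $5,433.75.
$5,433.75 is within the $900,000 maximum.
$5,433.75 is at or above the $5,000 minimum.
Rounded to the nearest dollar: $5,434.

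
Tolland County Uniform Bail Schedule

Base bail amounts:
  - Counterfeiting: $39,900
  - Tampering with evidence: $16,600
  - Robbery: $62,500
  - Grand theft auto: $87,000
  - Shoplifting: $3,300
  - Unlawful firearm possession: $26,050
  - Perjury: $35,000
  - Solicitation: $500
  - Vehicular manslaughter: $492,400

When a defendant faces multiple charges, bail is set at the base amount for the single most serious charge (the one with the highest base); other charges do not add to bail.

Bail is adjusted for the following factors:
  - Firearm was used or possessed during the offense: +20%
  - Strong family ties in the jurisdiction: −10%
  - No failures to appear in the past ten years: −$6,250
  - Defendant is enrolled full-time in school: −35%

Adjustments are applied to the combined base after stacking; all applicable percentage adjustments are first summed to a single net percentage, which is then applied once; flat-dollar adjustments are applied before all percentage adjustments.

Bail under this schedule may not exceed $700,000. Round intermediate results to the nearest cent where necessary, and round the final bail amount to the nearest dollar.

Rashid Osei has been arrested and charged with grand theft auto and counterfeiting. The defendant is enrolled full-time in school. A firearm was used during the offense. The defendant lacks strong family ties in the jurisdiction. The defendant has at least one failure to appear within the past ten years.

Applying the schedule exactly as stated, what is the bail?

Base amounts from the schedule: grand theft auto $87,000; counterfeiting $39,900.
Stacking rule: use the highest base only. Highest is grand theft auto at $87,000. Combined base = $87,000.
Net percentage adjustment: +20% −35% = −15%. $87,000 × 0.85 = $73,950.
$73,950 is within the $700,000 maximum.

$73,950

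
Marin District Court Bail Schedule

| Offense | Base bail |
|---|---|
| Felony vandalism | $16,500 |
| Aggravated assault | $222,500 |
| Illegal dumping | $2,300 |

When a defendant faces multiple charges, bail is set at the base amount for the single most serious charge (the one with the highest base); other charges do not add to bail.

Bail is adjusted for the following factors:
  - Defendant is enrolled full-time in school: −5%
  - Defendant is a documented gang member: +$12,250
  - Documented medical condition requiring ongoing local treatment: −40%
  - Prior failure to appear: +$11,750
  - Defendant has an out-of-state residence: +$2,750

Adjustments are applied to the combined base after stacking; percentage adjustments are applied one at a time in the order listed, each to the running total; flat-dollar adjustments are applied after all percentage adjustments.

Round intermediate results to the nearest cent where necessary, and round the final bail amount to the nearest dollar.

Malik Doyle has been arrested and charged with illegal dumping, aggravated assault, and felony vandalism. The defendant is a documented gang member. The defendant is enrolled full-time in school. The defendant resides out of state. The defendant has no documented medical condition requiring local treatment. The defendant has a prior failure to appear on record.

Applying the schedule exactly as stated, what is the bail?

$238,125

Base amounts from the schedule: illegal dumping $2,300; aggravated assault $222,500; felony vandalism $16,500.
Stacking rule: use the highest base only. Highest is aggravated assault at $222,500. Combined base = $222,500.
Defendant is enrolled full-time in school (−5%): $222,500 × 0.95 = $211,375.
Defendant is a documented gang member (+$12,250 flat): $211,375 + $12,250 = $223,625.
Prior failure to appear (+$11,750 flat): $223,625 + $11,750 = $235,375.
Defendant has an out-of-state residence (+$2,750 flat): $235,375 + $2,750 = $238,125.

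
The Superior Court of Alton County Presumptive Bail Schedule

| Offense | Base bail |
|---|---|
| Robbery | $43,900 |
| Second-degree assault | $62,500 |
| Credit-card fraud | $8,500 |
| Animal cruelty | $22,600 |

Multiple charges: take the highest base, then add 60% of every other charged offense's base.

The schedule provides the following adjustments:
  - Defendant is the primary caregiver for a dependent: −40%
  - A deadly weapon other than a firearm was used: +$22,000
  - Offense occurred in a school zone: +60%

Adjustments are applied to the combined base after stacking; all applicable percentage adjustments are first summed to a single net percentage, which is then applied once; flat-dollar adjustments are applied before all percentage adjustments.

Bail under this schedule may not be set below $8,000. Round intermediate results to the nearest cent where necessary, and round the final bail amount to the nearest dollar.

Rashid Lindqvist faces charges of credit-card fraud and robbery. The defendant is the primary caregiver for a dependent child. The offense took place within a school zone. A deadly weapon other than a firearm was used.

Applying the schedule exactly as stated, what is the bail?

Base amounts from the schedule: credit-card fraud $8,500; robbery $43,900.
Stacking rule: highest base plus 60% of each additional charge. Highest is robbery at $43,900. Additional: $8,500 × 60% = $5,100. Combined base = $43,900 + $5,100 = $49,000.
A deadly weapon other than a firearm was used (+$22,000 flat): $49,000 + $22,000 = $71,000.
Net percentage adjustment: −40% +60% = +20%. $71,000 × 1.2 = $85,200.
$85,200 is at or above the $8,000 minimum.

$85,200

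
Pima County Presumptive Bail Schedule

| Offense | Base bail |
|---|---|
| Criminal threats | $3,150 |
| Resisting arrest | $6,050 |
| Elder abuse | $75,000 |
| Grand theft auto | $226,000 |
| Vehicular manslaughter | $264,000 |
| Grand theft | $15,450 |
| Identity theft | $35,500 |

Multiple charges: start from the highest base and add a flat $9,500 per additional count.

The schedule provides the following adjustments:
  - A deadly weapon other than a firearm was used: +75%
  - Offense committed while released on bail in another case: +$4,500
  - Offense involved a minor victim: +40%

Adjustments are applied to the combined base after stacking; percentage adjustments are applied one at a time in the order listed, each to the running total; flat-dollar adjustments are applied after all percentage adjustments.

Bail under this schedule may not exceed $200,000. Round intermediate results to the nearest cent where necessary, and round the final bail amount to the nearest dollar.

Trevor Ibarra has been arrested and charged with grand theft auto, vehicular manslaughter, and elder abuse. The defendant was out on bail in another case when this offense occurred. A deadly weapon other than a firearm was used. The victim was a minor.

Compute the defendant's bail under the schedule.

Base amounts from the schedule: grand theft auto $226,000; vehicular manslaughter $264,000; elder abuse $75,000.
Stacking rule: highest base plus $9,500 per additional charge. Highest is vehicular manslaughter at $264,000; 2 additional charges → +$19,000. Combined base = $283,000.
A deadly weapon other than a firearm was used (+75%): $283,000 × 1.75 = $495,250.
Offense involved a minor victim (+40%): $495,250 × 1.4 = $693,350.
Offense committed while released on bail in another case (+$4,500 flat): $693,350 + $4,500 = $697,850.
Result $697,850 exceeds the maximum of $200,000; bail is capped at $200,000.

$200,000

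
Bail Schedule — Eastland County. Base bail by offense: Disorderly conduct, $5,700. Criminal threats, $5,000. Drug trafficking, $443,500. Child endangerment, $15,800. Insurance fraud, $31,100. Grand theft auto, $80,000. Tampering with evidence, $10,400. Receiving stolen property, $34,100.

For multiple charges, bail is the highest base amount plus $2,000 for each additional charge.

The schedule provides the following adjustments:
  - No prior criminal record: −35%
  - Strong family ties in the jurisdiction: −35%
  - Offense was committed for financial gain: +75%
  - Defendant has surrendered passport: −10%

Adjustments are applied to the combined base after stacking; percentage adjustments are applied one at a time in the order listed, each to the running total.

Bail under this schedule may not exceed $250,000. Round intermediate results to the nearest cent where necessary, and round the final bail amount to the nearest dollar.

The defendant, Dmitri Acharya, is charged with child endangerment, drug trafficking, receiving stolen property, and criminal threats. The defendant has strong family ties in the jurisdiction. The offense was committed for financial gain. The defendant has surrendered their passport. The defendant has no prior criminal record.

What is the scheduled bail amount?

Base amounts from the schedule: child endangerment $15,800; drug trafficking $443,500; receiving stolen property $34,100; criminal threats $5,000.
Stacking rule: highest base plus $2,000 per additional charge. Highest is drug trafficking at $443,500; 3 additional charges → +$6,000. Combined base = $449,500.
No prior criminal record (−35%): $449,500 × 0.65 = $292,175.
Strong family ties in the jurisdiction (−35%): $292,175 × 0.65 = $189,913.75.
Offense was committed for financial gain (+75%): $189,913.75 × 1.75 = $332,349.06.
Defendant has surrendered passport (−10%): $332,349.06 × 0.9 = $299,114.15.
Result $299,114.15 exceeds the maximum of $250,000; bail is capped at $250,000.

$250,000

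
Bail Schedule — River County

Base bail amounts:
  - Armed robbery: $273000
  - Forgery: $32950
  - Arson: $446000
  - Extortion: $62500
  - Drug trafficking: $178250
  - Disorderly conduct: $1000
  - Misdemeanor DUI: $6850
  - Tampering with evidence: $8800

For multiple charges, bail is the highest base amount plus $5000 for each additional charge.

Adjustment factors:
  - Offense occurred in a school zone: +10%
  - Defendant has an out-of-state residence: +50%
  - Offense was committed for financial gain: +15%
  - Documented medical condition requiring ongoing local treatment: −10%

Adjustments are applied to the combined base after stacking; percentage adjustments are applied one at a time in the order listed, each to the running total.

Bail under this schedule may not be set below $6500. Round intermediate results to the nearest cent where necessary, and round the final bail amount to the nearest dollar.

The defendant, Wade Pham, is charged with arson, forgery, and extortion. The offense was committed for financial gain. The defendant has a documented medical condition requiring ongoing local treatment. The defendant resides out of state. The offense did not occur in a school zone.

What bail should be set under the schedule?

$707940

Base amounts from the schedule: arson $446000; forgery $32950; extortion $62500.
Stacking rule: highest base plus $5000 per additional charge. Highest is arson at $446000; 2 additional charges → +$10000. Combined base = $456000.
Defendant has an out-of-state residence (+50%): $456000 × 1.5 = $684000.
Offense was committed for financial gain (+15%): $684000 × 1.15 = $786600.
Documented medical condition requiring ongoing local treatment (−10%): $786600 × 0.9 = $707940.
$707940 is at or above the $6500 minimum.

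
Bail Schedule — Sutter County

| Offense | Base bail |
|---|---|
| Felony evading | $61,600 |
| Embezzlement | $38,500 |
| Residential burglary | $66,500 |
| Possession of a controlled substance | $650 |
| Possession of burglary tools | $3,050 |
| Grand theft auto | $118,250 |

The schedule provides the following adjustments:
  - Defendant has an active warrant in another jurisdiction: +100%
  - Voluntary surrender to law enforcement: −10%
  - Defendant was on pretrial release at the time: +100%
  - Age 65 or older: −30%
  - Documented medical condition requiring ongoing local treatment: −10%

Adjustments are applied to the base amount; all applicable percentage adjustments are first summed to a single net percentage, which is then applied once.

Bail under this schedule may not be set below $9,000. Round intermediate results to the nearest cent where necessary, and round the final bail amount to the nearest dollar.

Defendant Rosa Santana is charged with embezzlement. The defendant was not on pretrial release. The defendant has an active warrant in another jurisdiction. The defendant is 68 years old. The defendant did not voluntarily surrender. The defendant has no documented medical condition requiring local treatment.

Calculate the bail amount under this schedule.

Base amounts from the schedule: embezzlement $38,500.
Single charge. Combined base = $38,500.
Net percentage adjustment: +100% −30% = +70%. $38,500 × 1.7 = $65,450.
$65,450 is at or above the $9,000 minimum.

$65,450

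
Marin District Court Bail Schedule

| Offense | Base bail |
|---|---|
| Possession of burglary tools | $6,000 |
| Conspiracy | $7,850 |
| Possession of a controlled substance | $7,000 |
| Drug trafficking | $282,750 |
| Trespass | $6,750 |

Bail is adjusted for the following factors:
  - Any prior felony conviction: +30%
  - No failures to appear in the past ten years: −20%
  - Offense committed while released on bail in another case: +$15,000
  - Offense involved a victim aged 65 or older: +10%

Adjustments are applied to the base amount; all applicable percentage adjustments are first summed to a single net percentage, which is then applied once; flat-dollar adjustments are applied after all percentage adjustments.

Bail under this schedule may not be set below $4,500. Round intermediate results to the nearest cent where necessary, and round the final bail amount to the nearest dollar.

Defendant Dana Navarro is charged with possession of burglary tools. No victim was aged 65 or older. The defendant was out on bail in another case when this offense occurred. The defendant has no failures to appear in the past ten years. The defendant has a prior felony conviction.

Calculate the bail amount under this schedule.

$21,600

Base amounts from the schedule: possession of burglary tools $6,000.
Single charge. Combined base = $6,000.
Net percentage adjustment: +30% −20% = +10%. $6,000 × 1.1 = $6,600.
Offense committed while released on bail in another case (+$15,000 flat): $6,600 + $15,000 = $21,600.
$21,600 is at or above the $4,500 minimum.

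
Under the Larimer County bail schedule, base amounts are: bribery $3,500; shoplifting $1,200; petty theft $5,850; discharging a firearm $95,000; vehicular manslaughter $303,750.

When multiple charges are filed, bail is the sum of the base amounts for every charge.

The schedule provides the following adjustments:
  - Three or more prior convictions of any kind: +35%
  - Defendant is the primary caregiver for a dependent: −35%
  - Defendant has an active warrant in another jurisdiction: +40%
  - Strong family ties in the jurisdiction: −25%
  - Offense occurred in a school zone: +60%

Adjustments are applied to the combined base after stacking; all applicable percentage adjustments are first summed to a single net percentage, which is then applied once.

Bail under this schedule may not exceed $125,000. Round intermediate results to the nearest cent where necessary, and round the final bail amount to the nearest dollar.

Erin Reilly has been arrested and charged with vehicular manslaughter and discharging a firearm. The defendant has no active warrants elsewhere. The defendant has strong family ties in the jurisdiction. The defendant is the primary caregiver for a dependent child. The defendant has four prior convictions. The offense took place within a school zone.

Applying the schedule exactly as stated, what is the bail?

$125,000

Base amounts from the schedule: vehicular manslaughter $303,750; discharging a firearm $95,000.
Stacking rule: sum of all bases. $303,750 + $95,000 = $398,750.
Net percentage adjustment: +35% −35% −25% +60% = +35%. $398,750 × 1.35 = $538,312.50.
Result $538,312.50 exceeds the maximum of $125,000; bail is capped at $125,000.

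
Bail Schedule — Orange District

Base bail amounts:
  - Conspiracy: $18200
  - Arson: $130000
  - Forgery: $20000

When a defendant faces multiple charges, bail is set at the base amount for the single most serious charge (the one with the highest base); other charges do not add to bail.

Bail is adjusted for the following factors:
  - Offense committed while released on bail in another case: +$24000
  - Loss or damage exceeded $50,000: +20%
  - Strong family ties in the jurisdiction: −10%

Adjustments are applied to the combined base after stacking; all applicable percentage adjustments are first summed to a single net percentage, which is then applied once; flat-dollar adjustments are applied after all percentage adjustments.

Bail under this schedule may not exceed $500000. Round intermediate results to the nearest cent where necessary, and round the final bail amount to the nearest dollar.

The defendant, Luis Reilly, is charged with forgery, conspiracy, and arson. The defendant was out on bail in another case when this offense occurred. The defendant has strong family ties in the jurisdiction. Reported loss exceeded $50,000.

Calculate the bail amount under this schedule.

Base amounts from the schedule: forgery $20000; conspiracy $18200; arson $130000.
Stacking rule: use the highest base only. Highest is arson at $130000. Combined base = $130000.
Net percentage adjustment: +20% −10% = +10%. $130000 × 1.1 = $143000.
Offense committed while released on bail in another case (+$24000 flat): $143000 + $24000 = $167000.
$167000 is within the $500000 maximum.

$167000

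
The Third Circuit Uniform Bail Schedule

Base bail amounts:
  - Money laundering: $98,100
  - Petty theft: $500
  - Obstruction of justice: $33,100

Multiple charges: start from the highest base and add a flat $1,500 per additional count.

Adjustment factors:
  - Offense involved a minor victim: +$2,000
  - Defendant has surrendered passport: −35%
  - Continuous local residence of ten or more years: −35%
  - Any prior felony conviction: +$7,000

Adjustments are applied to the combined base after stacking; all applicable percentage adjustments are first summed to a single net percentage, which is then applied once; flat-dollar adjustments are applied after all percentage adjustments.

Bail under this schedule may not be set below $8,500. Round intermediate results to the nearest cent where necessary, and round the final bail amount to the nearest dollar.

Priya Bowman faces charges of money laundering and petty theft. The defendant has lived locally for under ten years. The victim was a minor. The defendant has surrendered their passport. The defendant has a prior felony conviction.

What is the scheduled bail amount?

Base amounts from the schedule: money laundering $98,100; petty theft $500.
Stacking rule: highest base plus $1,500 per additional charge. Highest is money laundering at $98,100; 1 additional charge → +$1,500. Combined base = $99,600.
Defendant has surrendered passport (−35%): $99,600 × 0.65 = $64,740.
Offense involved a minor victim (+$2,000 flat): $64,740 + $2,000 = $66,740.
Any prior felony conviction (+$7,000 flat): $66,740 + $7,000 = $73,740.
$73,740 is at or above the $8,500 minimum.

$73,740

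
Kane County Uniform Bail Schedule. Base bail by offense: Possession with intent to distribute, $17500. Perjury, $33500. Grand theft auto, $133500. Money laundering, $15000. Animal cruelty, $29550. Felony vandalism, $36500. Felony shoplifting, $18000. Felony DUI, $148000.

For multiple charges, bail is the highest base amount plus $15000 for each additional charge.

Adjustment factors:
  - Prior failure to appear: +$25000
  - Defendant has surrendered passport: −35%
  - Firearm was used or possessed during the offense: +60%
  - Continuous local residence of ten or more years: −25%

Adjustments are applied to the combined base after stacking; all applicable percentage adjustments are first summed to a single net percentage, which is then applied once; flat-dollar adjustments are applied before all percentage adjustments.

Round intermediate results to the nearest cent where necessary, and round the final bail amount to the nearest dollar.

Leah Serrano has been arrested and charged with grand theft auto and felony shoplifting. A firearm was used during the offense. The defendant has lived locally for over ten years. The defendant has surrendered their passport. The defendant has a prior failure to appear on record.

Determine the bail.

Base amounts from the schedule: grand theft auto $133500; felony shoplifting $18000.
Stacking rule: highest base plus $15000 per additional charge. Highest is grand theft auto at $133500; 1 additional charge → +$15000. Combined base = $148500.
Prior failure to appear (+$25000 flat): $148500 + $25000 = $173500.
Net percentage adjustment: −35% +60% −25% = +0%. $173500 × 1 = $173500.

$173500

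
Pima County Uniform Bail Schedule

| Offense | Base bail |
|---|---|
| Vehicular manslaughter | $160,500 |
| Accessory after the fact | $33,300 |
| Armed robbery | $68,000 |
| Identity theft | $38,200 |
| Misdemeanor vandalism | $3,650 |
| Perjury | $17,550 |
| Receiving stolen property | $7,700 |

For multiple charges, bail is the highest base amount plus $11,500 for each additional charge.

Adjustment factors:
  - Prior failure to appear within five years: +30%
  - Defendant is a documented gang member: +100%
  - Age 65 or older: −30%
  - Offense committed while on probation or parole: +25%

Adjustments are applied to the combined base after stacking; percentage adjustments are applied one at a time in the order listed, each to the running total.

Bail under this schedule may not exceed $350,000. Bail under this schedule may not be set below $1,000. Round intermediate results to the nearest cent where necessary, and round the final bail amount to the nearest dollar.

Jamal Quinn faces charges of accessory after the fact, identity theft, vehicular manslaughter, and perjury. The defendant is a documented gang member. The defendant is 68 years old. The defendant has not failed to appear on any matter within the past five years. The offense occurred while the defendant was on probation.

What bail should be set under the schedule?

$341,250

Base amounts from the schedule: accessory after the fact $33,300; identity theft $38,200; vehicular manslaughter $160,500; perjury $17,550.
Stacking rule: highest base plus $11,500 per additional charge. Highest is vehicular manslaughter at $160,500; 3 additional charges → +$34,500. Combined base = $195,000.
Defendant is a documented gang member (+100%): $195,000 × 2 = $390,000.
Age 65 or older (−30%): $390,000 × 0.7 = $273,000.
Offense committed while on probation or parole (+25%): $273,000 × 1.25 = $341,250.
$341,250 is within the $350,000 maximum.
$341,250 is at or above the $1,000 minimum.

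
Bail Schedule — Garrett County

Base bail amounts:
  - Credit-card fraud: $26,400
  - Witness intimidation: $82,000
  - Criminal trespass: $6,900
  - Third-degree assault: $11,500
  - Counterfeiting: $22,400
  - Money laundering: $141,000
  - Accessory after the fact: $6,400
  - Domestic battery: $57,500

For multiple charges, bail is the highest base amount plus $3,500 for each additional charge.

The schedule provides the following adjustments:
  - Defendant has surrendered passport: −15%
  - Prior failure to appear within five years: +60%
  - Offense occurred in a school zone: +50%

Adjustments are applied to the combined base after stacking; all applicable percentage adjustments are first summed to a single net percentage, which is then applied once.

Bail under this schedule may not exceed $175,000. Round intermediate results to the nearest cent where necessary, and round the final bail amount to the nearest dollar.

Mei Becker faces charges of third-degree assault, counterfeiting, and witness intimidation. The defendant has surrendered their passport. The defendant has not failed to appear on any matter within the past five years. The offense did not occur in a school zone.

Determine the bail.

$75,650

Base amounts from the schedule: third-degree assault $11,500; counterfeiting $22,400; witness intimidation $82,000.
Stacking rule: highest base plus $3,500 per additional charge. Highest is witness intimidation at $82,000; 2 additional charges → +$7,000. Combined base = $89,000.
Defendant has surrendered passport (−15%): $89,000 × 0.85 = $75,650.
$75,650 is within the $175,000 maximum.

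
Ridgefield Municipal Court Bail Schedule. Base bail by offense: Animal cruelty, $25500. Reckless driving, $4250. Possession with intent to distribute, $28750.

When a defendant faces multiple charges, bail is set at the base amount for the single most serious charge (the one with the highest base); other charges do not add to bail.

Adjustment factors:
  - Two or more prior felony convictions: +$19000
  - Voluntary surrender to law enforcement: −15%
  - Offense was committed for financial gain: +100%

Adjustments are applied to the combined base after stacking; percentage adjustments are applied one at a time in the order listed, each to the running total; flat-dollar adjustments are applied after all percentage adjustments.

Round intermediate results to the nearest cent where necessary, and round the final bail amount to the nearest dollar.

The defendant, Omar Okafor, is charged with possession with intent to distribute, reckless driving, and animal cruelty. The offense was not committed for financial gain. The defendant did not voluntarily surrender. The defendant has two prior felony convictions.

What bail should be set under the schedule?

$47750

Base amounts from the schedule: possession with intent to distribute $28750; reckless driving $4250; animal cruelty $25500.
Stacking rule: use the highest base only. Highest is possession with intent to distribute at $28750. Combined base = $28750.
Two or more prior felony convictions (+$19000 flat): $28750 + $19000 = $47750.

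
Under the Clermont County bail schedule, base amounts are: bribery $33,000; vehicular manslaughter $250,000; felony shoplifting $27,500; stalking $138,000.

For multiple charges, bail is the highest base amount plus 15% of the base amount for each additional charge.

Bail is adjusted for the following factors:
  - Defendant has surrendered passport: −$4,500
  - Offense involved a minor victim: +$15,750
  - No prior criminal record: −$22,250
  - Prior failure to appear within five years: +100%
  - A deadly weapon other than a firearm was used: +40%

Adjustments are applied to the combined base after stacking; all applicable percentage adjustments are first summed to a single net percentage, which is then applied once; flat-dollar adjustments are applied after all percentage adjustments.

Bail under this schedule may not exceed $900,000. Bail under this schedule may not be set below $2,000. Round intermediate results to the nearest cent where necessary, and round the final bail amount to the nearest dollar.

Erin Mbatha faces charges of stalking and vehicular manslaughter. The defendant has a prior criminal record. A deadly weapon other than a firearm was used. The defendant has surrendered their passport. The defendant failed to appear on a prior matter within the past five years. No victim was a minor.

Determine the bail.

Base amounts from the schedule: stalking $138,000; vehicular manslaughter $250,000.
Stacking rule: highest base plus 15% of each additional charge. Highest is vehicular manslaughter at $250,000. Additional: $138,000 × 15% = $20,700. Combined base = $250,000 + $20,700 = $270,700.
Net percentage adjustment: +100% +40% = +140%. $270,700 × 2.4 = $649,680.
Defendant has surrendered passport (−$4,500 flat): $649,680 − $4,500 = $645,180.
$645,180 is within the $900,000 maximum.
$645,180 is at or above the $2,000 minimum.

$645,180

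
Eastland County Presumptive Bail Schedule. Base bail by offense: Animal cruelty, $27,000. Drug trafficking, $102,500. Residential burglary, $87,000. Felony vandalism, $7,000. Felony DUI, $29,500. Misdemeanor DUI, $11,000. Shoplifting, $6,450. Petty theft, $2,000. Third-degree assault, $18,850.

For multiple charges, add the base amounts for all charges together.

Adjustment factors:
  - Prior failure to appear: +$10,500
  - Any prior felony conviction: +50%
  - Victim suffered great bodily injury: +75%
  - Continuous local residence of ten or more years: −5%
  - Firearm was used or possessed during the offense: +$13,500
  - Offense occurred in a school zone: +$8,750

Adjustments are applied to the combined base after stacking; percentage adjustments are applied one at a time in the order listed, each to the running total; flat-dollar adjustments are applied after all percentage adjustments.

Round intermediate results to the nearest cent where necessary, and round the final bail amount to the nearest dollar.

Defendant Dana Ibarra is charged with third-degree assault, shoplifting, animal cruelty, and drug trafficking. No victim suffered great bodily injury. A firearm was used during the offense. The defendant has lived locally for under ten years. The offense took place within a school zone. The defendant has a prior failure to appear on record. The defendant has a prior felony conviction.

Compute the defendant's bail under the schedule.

Base amounts from the schedule: third-degree assault $18,850; shoplifting $6,450; animal cruelty $27,000; drug trafficking $102,500.
Stacking rule: sum of all bases. $18,850 + $6,450 + $27,000 + $102,500 = $154,800.
Any prior felony conviction (+50%): $154,800 × 1.5 = $232,200.
Prior failure to appear (+$10,500 flat): $232,200 + $10,500 = $242,700.
Firearm was used or possessed during the offense (+$13,500 flat): $242,700 + $13,500 = $256,200.
Offense occurred in a school zone (+$8,750 flat): $256,200 + $8,750 = $264,950.

$264,950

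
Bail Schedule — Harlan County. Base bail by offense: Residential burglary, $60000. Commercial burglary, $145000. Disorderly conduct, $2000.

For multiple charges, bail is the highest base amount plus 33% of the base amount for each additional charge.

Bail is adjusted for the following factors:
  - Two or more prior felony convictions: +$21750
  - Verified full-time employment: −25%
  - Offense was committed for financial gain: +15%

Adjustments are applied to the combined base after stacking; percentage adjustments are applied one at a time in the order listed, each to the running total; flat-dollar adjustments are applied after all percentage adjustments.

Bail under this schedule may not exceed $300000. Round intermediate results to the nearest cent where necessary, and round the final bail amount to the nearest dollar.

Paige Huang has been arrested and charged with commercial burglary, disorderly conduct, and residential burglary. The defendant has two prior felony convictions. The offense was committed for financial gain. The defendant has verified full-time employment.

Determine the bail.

Base amounts from the schedule: commercial burglary $145000; disorderly conduct $2000; residential burglary $60000.
Stacking rule: highest base plus 33% of each additional charge. Highest is commercial burglary at $145000. Additional: $2000 × 33% = $660; $60000 × 33% = $19800. Combined base = $145000 + $20460 = $165460.
Verified full-time employment (−25%): $165460 × 0.75 = $124095.
Offense was committed for financial gain (+15%): $124095 × 1.15 = $142709.25.
Two or more prior felony convictions (+$21750 flat): $142709.25 + $21750 = $164459.25.
$164459.25 is within the $300000 maximum.
Rounded to the nearest dollar: $164459.

$164459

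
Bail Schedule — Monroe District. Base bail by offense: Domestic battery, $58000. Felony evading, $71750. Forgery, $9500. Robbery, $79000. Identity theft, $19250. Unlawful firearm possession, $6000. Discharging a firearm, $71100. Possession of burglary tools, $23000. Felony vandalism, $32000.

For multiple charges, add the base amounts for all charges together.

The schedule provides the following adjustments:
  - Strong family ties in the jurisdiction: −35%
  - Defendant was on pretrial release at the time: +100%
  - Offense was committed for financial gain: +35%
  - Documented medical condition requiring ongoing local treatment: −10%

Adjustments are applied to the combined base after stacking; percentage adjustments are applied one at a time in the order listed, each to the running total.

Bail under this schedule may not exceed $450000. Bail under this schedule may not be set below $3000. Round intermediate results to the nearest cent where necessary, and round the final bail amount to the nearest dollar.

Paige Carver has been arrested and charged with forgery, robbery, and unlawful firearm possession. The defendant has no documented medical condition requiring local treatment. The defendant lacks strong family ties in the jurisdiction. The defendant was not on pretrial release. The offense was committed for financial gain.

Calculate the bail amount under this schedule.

Base amounts from the schedule: forgery $9500; robbery $79000; unlawful firearm possession $6000.
Stacking rule: sum of all bases. $9500 + $79000 + $6000 = $94500.
Offense was committed for financial gain (+35%): $94500 × 1.35 = $127575.
$127575 is within the $450000 maximum.
$127575 is at or above the $3000 minimum.

$127575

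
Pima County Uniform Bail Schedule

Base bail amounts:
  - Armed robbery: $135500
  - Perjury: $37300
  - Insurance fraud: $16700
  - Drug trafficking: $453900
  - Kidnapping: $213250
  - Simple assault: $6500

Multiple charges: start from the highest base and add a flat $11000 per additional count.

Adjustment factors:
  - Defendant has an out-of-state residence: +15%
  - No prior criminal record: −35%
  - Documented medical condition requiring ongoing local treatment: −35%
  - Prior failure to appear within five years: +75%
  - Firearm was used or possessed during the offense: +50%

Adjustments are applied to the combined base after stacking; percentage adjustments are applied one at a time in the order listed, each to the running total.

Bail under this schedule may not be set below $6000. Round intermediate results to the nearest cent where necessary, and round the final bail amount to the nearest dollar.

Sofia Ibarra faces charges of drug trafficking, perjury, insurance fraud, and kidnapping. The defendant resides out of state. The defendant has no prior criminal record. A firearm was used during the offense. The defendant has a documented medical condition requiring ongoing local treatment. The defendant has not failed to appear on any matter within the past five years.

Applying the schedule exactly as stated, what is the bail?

Base amounts from the schedule: drug trafficking $453900; perjury $37300; insurance fraud $16700; kidnapping $213250.
Stacking rule: highest base plus $11000 per additional charge. Highest is drug trafficking at $453900; 3 additional charges → +$33000. Combined base = $486900.
Defendant has an out-of-state residence (+15%): $486900 × 1.15 = $559935.
No prior criminal record (−35%): $559935 × 0.65 = $363957.75.
Documented medical condition requiring ongoing local treatment (−35%): $363957.75 × 0.65 = $236572.54.
Firearm was used or possessed during the offense (+50%): $236572.54 × 1.5 = $354858.81.
$354858.81 is at or above the $6000 minimum.
Rounded to the nearest dollar: $354859.

$354859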